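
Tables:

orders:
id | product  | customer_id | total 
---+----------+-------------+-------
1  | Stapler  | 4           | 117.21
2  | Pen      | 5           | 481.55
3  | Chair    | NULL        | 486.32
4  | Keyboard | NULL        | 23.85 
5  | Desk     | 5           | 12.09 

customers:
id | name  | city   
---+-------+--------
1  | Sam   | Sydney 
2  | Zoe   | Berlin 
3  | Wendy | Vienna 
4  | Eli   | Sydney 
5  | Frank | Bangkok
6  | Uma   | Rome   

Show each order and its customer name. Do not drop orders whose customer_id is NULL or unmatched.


LEFT JOIN keeps every row from orders (the left table); where customer_id has no match in customers, the customer columns become NULL. Walk through each order:
  - order 1 (Stapler): customer_id=4 -> matches Eli
  - order 2 (Pen): customer_id=5 -> matches Frank
  - order 3 (Chair): customer_id=NULL, no match -> kept with NULL
  - order 4 (Keyboard): customer_id=NULL, no match -> kept with NULL
  - order 5 (Desk): customer_id=5 -> matches Frank
All 5 rows appear; 2 have NULL customer.

SQL:
SELECT a.product, b.name AS customer
FROM orders a
LEFT JOIN customers b ON a.customer_id = b.id

Result:
product  | customer
---------+---------
Stapler  | Eli     
Pen      | Frank   
Chair    | NULL    
Keyboard | NULL    
Desk     | Frank   


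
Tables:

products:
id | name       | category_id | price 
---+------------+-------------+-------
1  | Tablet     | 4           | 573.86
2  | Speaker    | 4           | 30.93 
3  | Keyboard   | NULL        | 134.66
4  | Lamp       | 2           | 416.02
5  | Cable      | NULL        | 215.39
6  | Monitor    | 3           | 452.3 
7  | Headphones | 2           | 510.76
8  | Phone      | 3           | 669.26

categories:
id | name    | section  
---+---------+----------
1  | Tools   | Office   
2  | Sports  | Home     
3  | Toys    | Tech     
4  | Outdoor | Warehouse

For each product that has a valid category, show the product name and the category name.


INNER JOIN keeps only products rows whose category_id matches an id in categories. Walk through each product:
  - product 1 (Tablet): category_id=4 -> matches Outdoor
  - product 2 (Speaker): category_id=4 -> matches Outdoor
  - product 3 (Keyboard): category_id=NULL, no match -> dropped
  - product 4 (Lamp): category_id=2 -> matches Sports
  - product 5 (Cable): category_id=NULL, no match -> dropped
  - product 6 (Monitor): category_id=3 -> matches Toys
  - product 7 (Headphones): category_id=2 -> matches Sports
  - product 8 (Phone): category_id=3 -> matches Toys
So 2 of 8 rows are dropped.

SQL:
SELECT a.name, b.name AS category
FROM products a
INNER JOIN categories b ON a.category_id = b.id

Result:
name       | category
-----------+---------
Tablet     | Outdoor 
Speaker    | Outdoor 
Lamp       | Sports  
Monitor    | Toys    
Headphones | Sports  
Phone      | Toys    


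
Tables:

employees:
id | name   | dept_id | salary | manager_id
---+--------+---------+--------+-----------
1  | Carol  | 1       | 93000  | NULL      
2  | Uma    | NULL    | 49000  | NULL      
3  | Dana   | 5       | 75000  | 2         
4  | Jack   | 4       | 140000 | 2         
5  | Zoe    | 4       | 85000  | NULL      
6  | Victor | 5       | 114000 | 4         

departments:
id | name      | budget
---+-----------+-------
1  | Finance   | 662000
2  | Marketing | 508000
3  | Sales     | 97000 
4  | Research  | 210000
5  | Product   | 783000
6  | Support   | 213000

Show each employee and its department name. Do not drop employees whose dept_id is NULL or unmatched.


LEFT JOIN keeps every row from employees (the left table); where dept_id has no match in departments, the department columns become NULL. Walk through each employee:
  - employee 1 (Carol): dept_id=1 -> matches Finance
  - employee 2 (Uma): dept_id=NULL, no match -> kept with NULL
  - employee 3 (Dana): dept_id=5 -> matches Product
  - employee 4 (Jack): dept_id=4 -> matches Research
  - employee 5 (Zoe): dept_id=4 -> matches Research
  - employee 6 (Victor): dept_id=5 -> matches Product
All 6 rows appear; 1 has NULL department.

SQL:
SELECT a.name, b.name AS department
FROM employees a
LEFT JOIN departments b ON a.dept_id = b.id

Result:
name   | department
-------+-----------
Carol  | Finance   
Uma    | NULL      
Dana   | Product   
Jack   | Research  
Zoe    | Research  
Victor | Product   


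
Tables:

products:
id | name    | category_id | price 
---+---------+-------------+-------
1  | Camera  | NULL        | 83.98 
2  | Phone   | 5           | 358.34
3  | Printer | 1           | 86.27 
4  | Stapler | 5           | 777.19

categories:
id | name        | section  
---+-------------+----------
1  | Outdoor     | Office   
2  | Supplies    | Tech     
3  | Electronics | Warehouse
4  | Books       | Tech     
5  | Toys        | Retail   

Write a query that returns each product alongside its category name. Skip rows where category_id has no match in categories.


INNER JOIN keeps only products rows whose category_id matches an id in categories. Walk through each product:
  - product 1 (Camera): category_id=NULL, no match -> dropped
  - product 2 (Phone): category_id=5 -> matches Toys
  - product 3 (Printer): category_id=1 -> matches Outdoor
  - product 4 (Stapler): category_id=5 -> matches Toys
So 1 of 4 rows is dropped.

SQL:
SELECT a.name, b.name AS category
FROM products a
INNER JOIN categories b ON a.category_id = b.id

Result:
name    | category
--------+---------
Phone   | Toys    
Printer | Outdoor 
Stapler | Toys    


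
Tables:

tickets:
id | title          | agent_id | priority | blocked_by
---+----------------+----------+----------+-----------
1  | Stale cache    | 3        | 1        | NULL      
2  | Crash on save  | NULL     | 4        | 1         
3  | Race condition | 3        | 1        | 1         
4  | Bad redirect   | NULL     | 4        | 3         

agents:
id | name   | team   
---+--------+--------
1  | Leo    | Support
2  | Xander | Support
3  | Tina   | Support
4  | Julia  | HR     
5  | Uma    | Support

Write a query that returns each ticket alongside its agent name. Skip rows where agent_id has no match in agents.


INNER JOIN keeps only tickets rows whose agent_id matches an id in agents. Walk through each ticket:
  - ticket 1 (Stale cache): agent_id=3 -> matches Tina
  - ticket 2 (Crash on save): agent_id=NULL, no match -> dropped
  - ticket 3 (Race condition): agent_id=3 -> matches Tina
  - ticket 4 (Bad redirect): agent_id=NULL, no match -> dropped
So 2 of 4 rows are dropped.

SQL:
SELECT a.title, b.name AS agent
FROM tickets a
INNER JOIN agents b ON a.agent_id = b.id

Result:
title          | agent
---------------+------
Stale cache    | Tina 
Race condition | Tina 


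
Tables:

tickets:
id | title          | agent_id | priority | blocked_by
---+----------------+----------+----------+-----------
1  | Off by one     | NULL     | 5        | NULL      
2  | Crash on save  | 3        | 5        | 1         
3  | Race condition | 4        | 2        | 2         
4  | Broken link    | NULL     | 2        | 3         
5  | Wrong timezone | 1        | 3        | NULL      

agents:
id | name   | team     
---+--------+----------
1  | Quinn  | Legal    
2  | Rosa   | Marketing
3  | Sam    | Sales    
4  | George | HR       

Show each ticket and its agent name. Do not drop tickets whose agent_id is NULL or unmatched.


LEFT JOIN keeps every row from tickets (the left table); where agent_id has no match in agents, the agent columns become NULL. Walk through each ticket:
  - ticket 1 (Off by one): agent_id=NULL, no match -> kept with NULL
  - ticket 2 (Crash on save): agent_id=3 -> matches Sam
  - ticket 3 (Race condition): agent_id=4 -> matches George
  - ticket 4 (Broken link): agent_id=NULL, no match -> kept with NULL
  - ticket 5 (Wrong timezone): agent_id=1 -> matches Quinn
All 5 rows appear; 2 have NULL agent.

SQL:
SELECT a.title, b.name AS agent
FROM tickets a
LEFT JOIN agents b ON a.agent_id = b.id

Result:
title          | agent 
---------------+-------
Off by one     | NULL  
Crash on save  | Sam   
Race condition | George
Broken link    | NULL  
Wrong timezone | Quinn 


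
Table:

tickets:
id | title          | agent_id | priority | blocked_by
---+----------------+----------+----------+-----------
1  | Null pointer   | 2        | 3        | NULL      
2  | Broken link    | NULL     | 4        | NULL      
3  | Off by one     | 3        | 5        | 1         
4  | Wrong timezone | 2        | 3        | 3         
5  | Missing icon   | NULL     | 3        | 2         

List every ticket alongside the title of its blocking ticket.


This is a self-join: tickets is joined to a second copy of itself, matching each row's blocked_by to another row's id. Use LEFT JOIN so rows with blocked_by=NULL are kept.
  - ticket 1 (Null pointer): blocked_by=NULL -> NULL
  - ticket 2 (Broken link): blocked_by=NULL -> NULL
  - ticket 3 (Off by one): blocked_by=1 -> Null pointer
  - ticket 4 (Wrong timezone): blocked_by=3 -> Off by one
  - ticket 5 (Missing icon): blocked_by=2 -> Broken link

SQL:
SELECT a.title AS item, b.title AS blocked_by
FROM tickets a
LEFT JOIN tickets b ON a.blocked_by = b.id

Result:
item           | blocked_by  
---------------+-------------
Null pointer   | NULL        
Broken link    | NULL        
Off by one     | Null pointer
Wrong timezone | Off by one  
Missing icon   | Broken link 


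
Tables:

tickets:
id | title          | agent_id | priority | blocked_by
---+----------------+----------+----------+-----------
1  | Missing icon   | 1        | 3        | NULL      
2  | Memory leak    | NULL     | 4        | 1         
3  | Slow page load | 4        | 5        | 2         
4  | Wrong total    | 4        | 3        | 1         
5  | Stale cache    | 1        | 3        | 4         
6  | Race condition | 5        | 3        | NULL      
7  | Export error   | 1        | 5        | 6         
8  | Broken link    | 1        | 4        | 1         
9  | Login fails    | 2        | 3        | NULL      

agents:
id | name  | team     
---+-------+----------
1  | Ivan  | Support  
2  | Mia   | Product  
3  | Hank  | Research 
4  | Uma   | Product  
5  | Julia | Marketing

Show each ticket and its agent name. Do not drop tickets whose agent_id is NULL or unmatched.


LEFT JOIN keeps every row from tickets (the left table); where agent_id has no match in agents, the agent columns become NULL. Walk through each ticket:
  - ticket 1 (Missing icon): agent_id=1 -> matches Ivan
  - ticket 2 (Memory leak): agent_id=NULL, no match -> kept with NULL
  - ticket 3 (Slow page load): agent_id=4 -> matches Uma
  - ticket 4 (Wrong total): agent_id=4 -> matches Uma
  - ticket 5 (Stale cache): agent_id=1 -> matches Ivan
  - ticket 6 (Race condition): agent_id=5 -> matches Julia
  - ticket 7 (Export error): agent_id=1 -> matches Ivan
  - ticket 8 (Broken link): agent_id=1 -> matches Ivan
  - ticket 9 (Login fails): agent_id=2 -> matches Mia
All 9 rows appear; 1 has NULL agent.

SQL:
SELECT a.title, b.name AS agent
FROM tickets a
LEFT JOIN agents b ON a.agent_id = b.id

Result:
title          | agent
---------------+------
Missing icon   | Ivan 
Memory leak    | NULL 
Slow page load | Uma  
Wrong total    | Uma  
Stale cache    | Ivan 
Race condition | Julia
Export error   | Ivan 
Broken link    | Ivan 
Login fails    | Mia  


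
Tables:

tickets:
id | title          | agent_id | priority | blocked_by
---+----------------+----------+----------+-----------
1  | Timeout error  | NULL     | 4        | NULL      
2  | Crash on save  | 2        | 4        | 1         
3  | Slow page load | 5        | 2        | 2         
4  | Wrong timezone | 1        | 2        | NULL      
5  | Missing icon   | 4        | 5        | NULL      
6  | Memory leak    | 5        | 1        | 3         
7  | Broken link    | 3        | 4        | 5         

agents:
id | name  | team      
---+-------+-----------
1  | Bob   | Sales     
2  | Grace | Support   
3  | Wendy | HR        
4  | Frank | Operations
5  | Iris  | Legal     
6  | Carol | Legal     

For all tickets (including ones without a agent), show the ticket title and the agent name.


LEFT JOIN keeps every row from tickets (the left table); where agent_id has no match in agents, the agent columns become NULL. Walk through each ticket:
  - ticket 1 (Timeout error): agent_id=NULL, no match -> kept with NULL
  - ticket 2 (Crash on save): agent_id=2 -> matches Grace
  - ticket 3 (Slow page load): agent_id=5 -> matches Iris
  - ticket 4 (Wrong timezone): agent_id=1 -> matches Bob
  - ticket 5 (Missing icon): agent_id=4 -> matches Frank
  - ticket 6 (Memory leak): agent_id=5 -> matches Iris
  - ticket 7 (Broken link): agent_id=3 -> matches Wendy
All 7 rows appear; 1 has NULL agent.

SQL:
SELECT a.title, b.name AS agent
FROM tickets a
LEFT JOIN agents b ON a.agent_id = b.id

Result:
title          | agent
---------------+------
Timeout error  | NULL 
Crash on save  | Grace
Slow page load | Iris 
Wrong timezone | Bob  
Missing icon   | Frank
Memory leak    | Iris 
Broken link    | Wendy


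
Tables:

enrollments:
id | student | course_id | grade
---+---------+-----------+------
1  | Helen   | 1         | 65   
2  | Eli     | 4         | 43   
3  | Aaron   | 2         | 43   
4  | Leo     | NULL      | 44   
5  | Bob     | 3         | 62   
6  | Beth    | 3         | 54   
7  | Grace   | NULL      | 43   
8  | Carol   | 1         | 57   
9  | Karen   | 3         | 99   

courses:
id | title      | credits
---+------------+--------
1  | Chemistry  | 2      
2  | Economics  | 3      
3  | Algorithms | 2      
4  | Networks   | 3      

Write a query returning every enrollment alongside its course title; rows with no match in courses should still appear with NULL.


LEFT JOIN keeps every row from enrollments (the left table); where course_id has no match in courses, the course columns become NULL. Walk through each enrollment:
  - enrollment 1 (Helen): course_id=1 -> matches Chemistry
  - enrollment 2 (Eli): course_id=4 -> matches Networks
  - enrollment 3 (Aaron): course_id=2 -> matches Economics
  - enrollment 4 (Leo): course_id=NULL, no match -> kept with NULL
  - enrollment 5 (Bob): course_id=3 -> matches Algorithms
  - enrollment 6 (Beth): course_id=3 -> matches Algorithms
  - enrollment 7 (Grace): course_id=NULL, no match -> kept with NULL
  - enrollment 8 (Carol): course_id=1 -> matches Chemistry
  - enrollment 9 (Karen): course_id=3 -> matches Algorithms
All 9 rows appear; 2 have NULL course.

SQL:
SELECT a.student, b.title AS course
FROM enrollments a
LEFT JOIN courses b ON a.course_id = b.id

Result:
student | course    
--------+-----------
Helen   | Chemistry 
Eli     | Networks  
Aaron   | Economics 
Leo     | NULL      
Bob     | Algorithms
Beth    | Algorithms
Grace   | NULL      
Carol   | Chemistry 
Karen   | Algorithms


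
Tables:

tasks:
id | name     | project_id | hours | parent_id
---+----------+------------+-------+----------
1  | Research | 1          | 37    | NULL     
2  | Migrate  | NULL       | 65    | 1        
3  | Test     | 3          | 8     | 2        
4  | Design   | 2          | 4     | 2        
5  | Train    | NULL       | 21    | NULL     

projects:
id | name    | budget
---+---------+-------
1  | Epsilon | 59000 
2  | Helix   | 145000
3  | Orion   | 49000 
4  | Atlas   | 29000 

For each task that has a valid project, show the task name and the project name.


INNER JOIN keeps only tasks rows whose project_id matches an id in projects. Walk through each task:
  - task 1 (Research): project_id=1 -> matches Epsilon
  - task 2 (Migrate): project_id=NULL, no match -> dropped
  - task 3 (Test): project_id=3 -> matches Orion
  - task 4 (Design): project_id=2 -> matches Helix
  - task 5 (Train): project_id=NULL, no match -> dropped
So 2 of 5 rows are dropped.

SQL:
SELECT a.name, b.name AS project
FROM tasks a
INNER JOIN projects b ON a.project_id = b.id

Result:
name     | project
---------+--------
Research | Epsilon
Test     | Orion  
Design   | Helix  


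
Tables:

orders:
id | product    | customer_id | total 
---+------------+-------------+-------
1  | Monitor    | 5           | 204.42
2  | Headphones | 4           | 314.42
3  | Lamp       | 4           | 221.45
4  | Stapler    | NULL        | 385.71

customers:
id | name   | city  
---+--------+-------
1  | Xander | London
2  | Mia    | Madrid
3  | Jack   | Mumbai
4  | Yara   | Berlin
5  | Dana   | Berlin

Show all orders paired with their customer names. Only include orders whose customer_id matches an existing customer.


INNER JOIN keeps only orders rows whose customer_id matches an id in customers. Walk through each order:
  - order 1 (Monitor): customer_id=5 -> matches Dana
  - order 2 (Headphones): customer_id=4 -> matches Yara
  - order 3 (Lamp): customer_id=4 -> matches Yara
  - order 4 (Stapler): customer_id=NULL, no match -> dropped
So 1 of 4 rows is dropped.

SQL:
SELECT a.product, b.name AS customer
FROM orders a
INNER JOIN customers b ON a.customer_id = b.id

Result:
product    | customer
-----------+---------
Monitor    | Dana    
Headphones | Yara    
Lamp       | Yara    


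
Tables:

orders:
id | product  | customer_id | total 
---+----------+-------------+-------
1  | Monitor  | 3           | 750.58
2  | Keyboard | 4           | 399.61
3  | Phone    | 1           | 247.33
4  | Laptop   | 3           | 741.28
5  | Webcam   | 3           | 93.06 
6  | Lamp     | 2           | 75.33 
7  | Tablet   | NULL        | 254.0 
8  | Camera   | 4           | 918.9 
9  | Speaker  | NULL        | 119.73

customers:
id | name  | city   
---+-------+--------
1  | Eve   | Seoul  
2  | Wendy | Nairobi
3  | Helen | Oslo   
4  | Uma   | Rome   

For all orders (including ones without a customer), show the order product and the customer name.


LEFT JOIN keeps every row from orders (the left table); where customer_id has no match in customers, the customer columns become NULL. Walk through each order:
  - order 1 (Monitor): customer_id=3 -> matches Helen
  - order 2 (Keyboard): customer_id=4 -> matches Uma
  - order 3 (Phone): customer_id=1 -> matches Eve
  - order 4 (Laptop): customer_id=3 -> matches Helen
  - order 5 (Webcam): customer_id=3 -> matches Helen
  - order 6 (Lamp): customer_id=2 -> matches Wendy
  - order 7 (Tablet): customer_id=NULL, no match -> kept with NULL
  - order 8 (Camera): customer_id=4 -> matches Uma
  - order 9 (Speaker): customer_id=NULL, no match -> kept with NULL
All 9 rows appear; 2 have NULL customer.

SQL:
SELECT a.product, b.name AS customer
FROM orders a
LEFT JOIN customers b ON a.customer_id = b.id

Result:
product  | customer
---------+---------
Monitor  | Helen   
Keyboard | Uma     
Phone    | Eve     
Laptop   | Helen   
Webcam   | Helen   
Lamp     | Wendy   
Tablet   | NULL    
Camera   | Uma     
Speaker  | NULL    


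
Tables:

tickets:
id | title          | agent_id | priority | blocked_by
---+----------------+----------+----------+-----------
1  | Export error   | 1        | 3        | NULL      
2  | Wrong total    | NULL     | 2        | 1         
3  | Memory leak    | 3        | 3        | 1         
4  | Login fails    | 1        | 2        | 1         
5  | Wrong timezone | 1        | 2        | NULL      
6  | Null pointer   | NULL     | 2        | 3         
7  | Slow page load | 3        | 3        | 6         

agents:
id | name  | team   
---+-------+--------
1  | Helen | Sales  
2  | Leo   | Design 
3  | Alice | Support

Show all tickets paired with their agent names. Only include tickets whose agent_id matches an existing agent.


INNER JOIN keeps only tickets rows whose agent_id matches an id in agents. Walk through each ticket:
  - ticket 1 (Export error): agent_id=1 -> matches Helen
  - ticket 2 (Wrong total): agent_id=NULL, no match -> dropped
  - ticket 3 (Memory leak): agent_id=3 -> matches Alice
  - ticket 4 (Login fails): agent_id=1 -> matches Helen
  - ticket 5 (Wrong timezone): agent_id=1 -> matches Helen
  - ticket 6 (Null pointer): agent_id=NULL, no match -> dropped
  - ticket 7 (Slow page load): agent_id=3 -> matches Alice
So 2 of 7 rows are dropped.

SQL:
SELECT a.title, b.name AS agent
FROM tickets a
INNER JOIN agents b ON a.agent_id = b.id

Result:
title          | agent
---------------+------
Export error   | Helen
Memory leak    | Alice
Login fails    | Helen
Wrong timezone | Helen
Slow page load | Alice


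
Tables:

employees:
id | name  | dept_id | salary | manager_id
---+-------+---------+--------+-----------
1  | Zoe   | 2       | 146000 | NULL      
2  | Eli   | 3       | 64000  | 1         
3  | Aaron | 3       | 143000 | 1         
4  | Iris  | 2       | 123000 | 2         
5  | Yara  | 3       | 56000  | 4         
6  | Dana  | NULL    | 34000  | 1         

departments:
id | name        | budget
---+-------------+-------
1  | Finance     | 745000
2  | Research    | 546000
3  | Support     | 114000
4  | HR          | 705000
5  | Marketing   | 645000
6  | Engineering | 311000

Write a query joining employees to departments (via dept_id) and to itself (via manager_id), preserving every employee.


Two LEFT JOINs from the same base table employees: one to departments via dept_id, one to employees itself via manager_id. Both are LEFT so every employee is preserved.
Match against departments:
  - employee 1 (Zoe): dept_id=2 -> matches Research
  - employee 2 (Eli): dept_id=3 -> matches Support
  - employee 3 (Aaron): dept_id=3 -> matches Support
  - employee 4 (Iris): dept_id=2 -> matches Research
  - employee 5 (Yara): dept_id=3 -> matches Support
  - employee 6 (Dana): dept_id=NULL, no match -> kept with NULL
Match against employees (self):
  - employee 1 (Zoe): manager_id=NULL -> NULL
  - employee 2 (Eli): manager_id=1 -> Zoe
  - employee 3 (Aaron): manager_id=1 -> Zoe
  - employee 4 (Iris): manager_id=2 -> Eli
  - employee 5 (Yara): manager_id=4 -> Iris
  - employee 6 (Dana): manager_id=1 -> Zoe

SQL:
SELECT a.name, b.name AS department, c.name AS manager
FROM employees a
LEFT JOIN departments b ON a.dept_id = b.id
LEFT JOIN employees c ON a.manager_id = c.id

Result:
name  | department | manager
------+------------+--------
Zoe   | Research   | NULL   
Eli   | Support    | Zoe    
Aaron | Support    | Zoe    
Iris  | Research   | Eli    
Yara  | Support    | Iris   
Dana  | NULL       | Zoe    


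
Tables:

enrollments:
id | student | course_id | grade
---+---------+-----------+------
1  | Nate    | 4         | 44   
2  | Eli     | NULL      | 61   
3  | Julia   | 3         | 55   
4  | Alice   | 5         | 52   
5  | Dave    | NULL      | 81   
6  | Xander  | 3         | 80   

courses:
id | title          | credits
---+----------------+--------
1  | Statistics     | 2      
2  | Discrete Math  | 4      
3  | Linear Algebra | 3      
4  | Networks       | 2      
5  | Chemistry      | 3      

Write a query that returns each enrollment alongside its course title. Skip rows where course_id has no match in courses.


INNER JOIN keeps only enrollments rows whose course_id matches an id in courses. Walk through each enrollment:
  - enrollment 1 (Nate): course_id=4 -> matches Networks
  - enrollment 2 (Eli): course_id=NULL, no match -> dropped
  - enrollment 3 (Julia): course_id=3 -> matches Linear Algebra
  - enrollment 4 (Alice): course_id=5 -> matches Chemistry
  - enrollment 5 (Dave): course_id=NULL, no match -> dropped
  - enrollment 6 (Xander): course_id=3 -> matches Linear Algebra
So 2 of 6 rows are dropped.

SQL:
SELECT a.student, b.title AS course
FROM enrollments a
INNER JOIN courses b ON a.course_id = b.id

Result:
student | course        
--------+---------------
Nate    | Networks      
Julia   | Linear Algebra
Alice   | Chemistry     
Xander  | Linear Algebra


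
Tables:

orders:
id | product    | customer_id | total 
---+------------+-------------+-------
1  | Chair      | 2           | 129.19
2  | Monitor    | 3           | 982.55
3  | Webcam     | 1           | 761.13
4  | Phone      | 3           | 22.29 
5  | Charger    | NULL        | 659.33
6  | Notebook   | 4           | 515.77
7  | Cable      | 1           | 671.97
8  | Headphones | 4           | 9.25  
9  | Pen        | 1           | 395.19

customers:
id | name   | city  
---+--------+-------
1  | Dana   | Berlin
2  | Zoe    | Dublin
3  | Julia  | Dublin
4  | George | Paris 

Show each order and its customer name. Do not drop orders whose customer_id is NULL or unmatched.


LEFT JOIN keeps every row from orders (the left table); where customer_id has no match in customers, the customer columns become NULL. Walk through each order:
  - order 1 (Chair): customer_id=2 -> matches Zoe
  - order 2 (Monitor): customer_id=3 -> matches Julia
  - order 3 (Webcam): customer_id=1 -> matches Dana
  - order 4 (Phone): customer_id=3 -> matches Julia
  - order 5 (Charger): customer_id=NULL, no match -> kept with NULL
  - order 6 (Notebook): customer_id=4 -> matches George
  - order 7 (Cable): customer_id=1 -> matches Dana
  - order 8 (Headphones): customer_id=4 -> matches George
  - order 9 (Pen): customer_id=1 -> matches Dana
All 9 rows appear; 1 has NULL customer.

SQL:
SELECT a.product, b.name AS customer
FROM orders a
LEFT JOIN customers b ON a.customer_id = b.id

Result:
product    | customer
-----------+---------
Chair      | Zoe     
Monitor    | Julia   
Webcam     | Dana    
Phone      | Julia   
Charger    | NULL    
Notebook   | George  
Cable      | Dana    
Headphones | George  
Pen        | Dana    


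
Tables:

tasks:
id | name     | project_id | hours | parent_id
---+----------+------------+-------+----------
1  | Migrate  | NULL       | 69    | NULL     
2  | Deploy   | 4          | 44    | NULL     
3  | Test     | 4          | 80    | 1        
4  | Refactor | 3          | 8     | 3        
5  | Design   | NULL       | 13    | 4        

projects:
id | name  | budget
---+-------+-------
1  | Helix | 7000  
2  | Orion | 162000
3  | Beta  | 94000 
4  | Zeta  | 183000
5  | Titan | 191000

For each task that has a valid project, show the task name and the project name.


INNER JOIN keeps only tasks rows whose project_id matches an id in projects. Walk through each task:
  - task 1 (Migrate): project_id=NULL, no match -> dropped
  - task 2 (Deploy): project_id=4 -> matches Zeta
  - task 3 (Test): project_id=4 -> matches Zeta
  - task 4 (Refactor): project_id=3 -> matches Beta
  - task 5 (Design): project_id=NULL, no match -> dropped
So 2 of 5 rows are dropped.

SQL:
SELECT a.name, b.name AS project
FROM tasks a
INNER JOIN projects b ON a.project_id = b.id

Result:
name     | project
---------+--------
Deploy   | Zeta   
Test     | Zeta   
Refactor | Beta   


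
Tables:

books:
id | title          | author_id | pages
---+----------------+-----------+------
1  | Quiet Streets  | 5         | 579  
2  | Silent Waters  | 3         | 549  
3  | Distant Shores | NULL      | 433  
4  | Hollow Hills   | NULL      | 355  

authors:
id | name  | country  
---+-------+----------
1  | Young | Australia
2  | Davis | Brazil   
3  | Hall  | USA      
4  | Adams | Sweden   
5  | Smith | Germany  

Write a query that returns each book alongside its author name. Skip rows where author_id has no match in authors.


INNER JOIN keeps only books rows whose author_id matches an id in authors. Walk through each book:
  - book 1 (Quiet Streets): author_id=5 -> matches Smith
  - book 2 (Silent Waters): author_id=3 -> matches Hall
  - book 3 (Distant Shores): author_id=NULL, no match -> dropped
  - book 4 (Hollow Hills): author_id=NULL, no match -> dropped
So 2 of 4 rows are dropped.

SQL:
SELECT a.title, b.name AS author
FROM books a
INNER JOIN authors b ON a.author_id = b.id

Result:
title         | author
--------------+-------
Quiet Streets | Smith 
Silent Waters | Hall  


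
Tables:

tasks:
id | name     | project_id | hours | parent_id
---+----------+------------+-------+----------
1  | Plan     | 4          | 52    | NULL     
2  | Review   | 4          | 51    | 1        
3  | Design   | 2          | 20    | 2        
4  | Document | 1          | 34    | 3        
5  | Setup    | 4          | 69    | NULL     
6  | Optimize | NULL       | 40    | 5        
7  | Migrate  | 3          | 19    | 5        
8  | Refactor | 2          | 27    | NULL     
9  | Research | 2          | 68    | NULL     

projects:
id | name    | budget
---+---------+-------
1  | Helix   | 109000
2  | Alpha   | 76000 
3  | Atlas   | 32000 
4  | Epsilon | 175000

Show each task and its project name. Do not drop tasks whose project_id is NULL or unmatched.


LEFT JOIN keeps every row from tasks (the left table); where project_id has no match in projects, the project columns become NULL. Walk through each task:
  - task 1 (Plan): project_id=4 -> matches Epsilon
  - task 2 (Review): project_id=4 -> matches Epsilon
  - task 3 (Design): project_id=2 -> matches Alpha
  - task 4 (Document): project_id=1 -> matches Helix
  - task 5 (Setup): project_id=4 -> matches Epsilon
  - task 6 (Optimize): project_id=NULL, no match -> kept with NULL
  - task 7 (Migrate): project_id=3 -> matches Atlas
  - task 8 (Refactor): project_id=2 -> matches Alpha
  - task 9 (Research): project_id=2 -> matches Alpha
All 9 rows appear; 1 has NULL project.

SQL:
SELECT a.name, b.name AS project
FROM tasks a
LEFT JOIN projects b ON a.project_id = b.id

Result:
name     | project
---------+--------
Plan     | Epsilon
Review   | Epsilon
Design   | Alpha  
Document | Helix  
Setup    | Epsilon
Optimize | NULL   
Migrate  | Atlas  
Refactor | Alpha  
Research | Alpha  


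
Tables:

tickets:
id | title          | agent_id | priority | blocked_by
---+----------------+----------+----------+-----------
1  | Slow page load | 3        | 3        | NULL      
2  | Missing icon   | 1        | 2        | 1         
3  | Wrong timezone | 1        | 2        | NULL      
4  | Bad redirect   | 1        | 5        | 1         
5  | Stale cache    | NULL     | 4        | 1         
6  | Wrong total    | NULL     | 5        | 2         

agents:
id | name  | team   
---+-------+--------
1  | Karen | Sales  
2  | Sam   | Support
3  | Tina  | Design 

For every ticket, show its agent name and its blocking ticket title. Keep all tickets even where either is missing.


Two LEFT JOINs from the same base table tickets: one to agents via agent_id, one to tickets itself via blocked_by. Both are LEFT so every ticket is preserved.
Match against agents:
  - ticket 1 (Slow page load): agent_id=3 -> matches Tina
  - ticket 2 (Missing icon): agent_id=1 -> matches Karen
  - ticket 3 (Wrong timezone): agent_id=1 -> matches Karen
  - ticket 4 (Bad redirect): agent_id=1 -> matches Karen
  - ticket 5 (Stale cache): agent_id=NULL, no match -> kept with NULL
  - ticket 6 (Wrong total): agent_id=NULL, no match -> kept with NULL
Match against tickets (self):
  - ticket 1 (Slow page load): blocked_by=NULL -> NULL
  - ticket 2 (Missing icon): blocked_by=1 -> Slow page load
  - ticket 3 (Wrong timezone): blocked_by=NULL -> NULL
  - ticket 4 (Bad redirect): blocked_by=1 -> Slow page load
  - ticket 5 (Stale cache): blocked_by=1 -> Slow page load
  - ticket 6 (Wrong total): blocked_by=2 -> Missing icon

SQL:
SELECT a.title, b.name AS agent, c.title AS blocked_by
FROM tickets a
LEFT JOIN agents b ON a.agent_id = b.id
LEFT JOIN tickets c ON a.blocked_by = c.id

Result:
title          | agent | blocked_by    
---------------+-------+---------------
Slow page load | Tina  | NULL          
Missing icon   | Karen | Slow page load
Wrong timezone | Karen | NULL          
Bad redirect   | Karen | Slow page load
Stale cache    | NULL  | Slow page load
Wrong total    | NULL  | Missing icon  


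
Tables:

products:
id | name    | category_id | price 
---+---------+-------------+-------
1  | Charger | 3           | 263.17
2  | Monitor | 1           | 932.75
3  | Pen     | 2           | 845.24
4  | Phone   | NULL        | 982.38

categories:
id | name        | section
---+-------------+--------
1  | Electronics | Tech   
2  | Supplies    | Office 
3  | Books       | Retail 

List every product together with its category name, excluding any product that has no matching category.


INNER JOIN keeps only products rows whose category_id matches an id in categories. Walk through each product:
  - product 1 (Charger): category_id=3 -> matches Books
  - product 2 (Monitor): category_id=1 -> matches Electronics
  - product 3 (Pen): category_id=2 -> matches Supplies
  - product 4 (Phone): category_id=NULL, no match -> dropped
So 1 of 4 rows is dropped.

SQL:
SELECT a.name, b.name AS category
FROM products a
INNER JOIN categories b ON a.category_id = b.id

Result:
name    | category   
--------+------------
Charger | Books      
Monitor | Electronics
Pen     | Supplies   


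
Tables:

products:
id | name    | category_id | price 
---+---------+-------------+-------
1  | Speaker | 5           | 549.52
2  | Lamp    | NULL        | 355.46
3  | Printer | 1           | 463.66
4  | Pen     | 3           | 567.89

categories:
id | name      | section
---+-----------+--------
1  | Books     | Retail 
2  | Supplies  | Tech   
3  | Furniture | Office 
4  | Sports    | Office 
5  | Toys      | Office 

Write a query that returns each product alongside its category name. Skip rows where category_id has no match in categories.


INNER JOIN keeps only products rows whose category_id matches an id in categories. Walk through each product:
  - product 1 (Speaker): category_id=5 -> matches Toys
  - product 2 (Lamp): category_id=NULL, no match -> dropped
  - product 3 (Printer): category_id=1 -> matches Books
  - product 4 (Pen): category_id=3 -> matches Furniture
So 1 of 4 rows is dropped.

SQL:
SELECT a.name, b.name AS category
FROM products a
INNER JOIN categories b ON a.category_id = b.id

Result:
name    | category 
--------+----------
Speaker | Toys     
Printer | Books    
Pen     | Furniture


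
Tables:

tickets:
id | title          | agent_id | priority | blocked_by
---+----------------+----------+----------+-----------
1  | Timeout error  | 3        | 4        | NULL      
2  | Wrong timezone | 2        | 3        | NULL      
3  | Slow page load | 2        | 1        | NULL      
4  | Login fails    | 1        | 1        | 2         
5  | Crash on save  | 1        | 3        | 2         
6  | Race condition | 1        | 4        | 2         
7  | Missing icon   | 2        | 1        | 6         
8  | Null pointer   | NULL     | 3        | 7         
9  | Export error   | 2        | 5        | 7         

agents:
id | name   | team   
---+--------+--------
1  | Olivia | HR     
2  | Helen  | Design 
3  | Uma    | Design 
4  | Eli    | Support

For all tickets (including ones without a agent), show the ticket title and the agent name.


LEFT JOIN keeps every row from tickets (the left table); where agent_id has no match in agents, the agent columns become NULL. Walk through each ticket:
  - ticket 1 (Timeout error): agent_id=3 -> matches Uma
  - ticket 2 (Wrong timezone): agent_id=2 -> matches Helen
  - ticket 3 (Slow page load): agent_id=2 -> matches Helen
  - ticket 4 (Login fails): agent_id=1 -> matches Olivia
  - ticket 5 (Crash on save): agent_id=1 -> matches Olivia
  - ticket 6 (Race condition): agent_id=1 -> matches Olivia
  - ticket 7 (Missing icon): agent_id=2 -> matches Helen
  - ticket 8 (Null pointer): agent_id=NULL, no match -> kept with NULL
  - ticket 9 (Export error): agent_id=2 -> matches Helen
All 9 rows appear; 1 has NULL agent.

SQL:
SELECT a.title, b.name AS agent
FROM tickets a
LEFT JOIN agents b ON a.agent_id = b.id

Result:
title          | agent 
---------------+-------
Timeout error  | Uma   
Wrong timezone | Helen 
Slow page load | Helen 
Login fails    | Olivia
Crash on save  | Olivia
Race condition | Olivia
Missing icon   | Helen 
Null pointer   | NULL  
Export error   | Helen 


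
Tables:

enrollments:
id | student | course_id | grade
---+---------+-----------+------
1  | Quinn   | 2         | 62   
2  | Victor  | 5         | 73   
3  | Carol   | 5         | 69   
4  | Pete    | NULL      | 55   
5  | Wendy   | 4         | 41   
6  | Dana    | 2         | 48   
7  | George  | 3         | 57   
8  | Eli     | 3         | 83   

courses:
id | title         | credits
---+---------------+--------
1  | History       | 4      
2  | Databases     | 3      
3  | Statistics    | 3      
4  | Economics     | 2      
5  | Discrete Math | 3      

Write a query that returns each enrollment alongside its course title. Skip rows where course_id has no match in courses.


INNER JOIN keeps only enrollments rows whose course_id matches an id in courses. Walk through each enrollment:
  - enrollment 1 (Quinn): course_id=2 -> matches Databases
  - enrollment 2 (Victor): course_id=5 -> matches Discrete Math
  - enrollment 3 (Carol): course_id=5 -> matches Discrete Math
  - enrollment 4 (Pete): course_id=NULL, no match -> dropped
  - enrollment 5 (Wendy): course_id=4 -> matches Economics
  - enrollment 6 (Dana): course_id=2 -> matches Databases
  - enrollment 7 (George): course_id=3 -> matches Statistics
  - enrollment 8 (Eli): course_id=3 -> matches Statistics
So 1 of 8 rows is dropped.

SQL:
SELECT a.student, b.title AS course
FROM enrollments a
INNER JOIN courses b ON a.course_id = b.id

Result:
student | course       
--------+--------------
Quinn   | Databases    
Victor  | Discrete Math
Carol   | Discrete Math
Wendy   | Economics    
Dana    | Databases    
George  | Statistics   
Eli     | Statistics   


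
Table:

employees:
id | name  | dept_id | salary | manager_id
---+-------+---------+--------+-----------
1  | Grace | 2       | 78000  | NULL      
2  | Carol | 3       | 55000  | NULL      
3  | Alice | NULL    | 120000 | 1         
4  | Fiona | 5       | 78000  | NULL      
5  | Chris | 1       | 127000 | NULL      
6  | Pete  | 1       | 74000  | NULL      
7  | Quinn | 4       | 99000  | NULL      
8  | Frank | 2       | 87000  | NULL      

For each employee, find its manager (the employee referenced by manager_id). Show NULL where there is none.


This is a self-join: employees is joined to a second copy of itself, matching each row's manager_id to another row's id. Use LEFT JOIN so rows with manager_id=NULL are kept.
  - employee 1 (Grace): manager_id=NULL -> NULL
  - employee 2 (Carol): manager_id=NULL -> NULL
  - employee 3 (Alice): manager_id=1 -> Grace
  - employee 4 (Fiona): manager_id=NULL -> NULL
  - employee 5 (Chris): manager_id=NULL -> NULL
  - employee 6 (Pete): manager_id=NULL -> NULL
  - employee 7 (Quinn): manager_id=NULL -> NULL
  - employee 8 (Frank): manager_id=NULL -> NULL

SQL:
SELECT a.name AS item, b.name AS manager
FROM employees a
LEFT JOIN employees b ON a.manager_id = b.id

Result:
item  | manager
------+--------
Grace | NULL   
Carol | NULL   
Alice | Grace  
Fiona | NULL   
Chris | NULL   
Pete  | NULL   
Quinn | NULL   
Frank | NULL   


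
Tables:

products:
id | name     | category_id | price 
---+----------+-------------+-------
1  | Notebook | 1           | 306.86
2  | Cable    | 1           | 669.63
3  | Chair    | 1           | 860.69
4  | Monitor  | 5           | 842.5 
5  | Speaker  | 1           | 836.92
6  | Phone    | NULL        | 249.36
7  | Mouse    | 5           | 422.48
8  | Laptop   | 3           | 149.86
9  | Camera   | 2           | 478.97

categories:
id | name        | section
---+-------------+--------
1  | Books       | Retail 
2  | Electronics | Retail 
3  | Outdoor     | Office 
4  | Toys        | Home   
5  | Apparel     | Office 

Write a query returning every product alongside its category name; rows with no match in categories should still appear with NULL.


LEFT JOIN keeps every row from products (the left table); where category_id has no match in categories, the category columns become NULL. Walk through each product:
  - product 1 (Notebook): category_id=1 -> matches Books
  - product 2 (Cable): category_id=1 -> matches Books
  - product 3 (Chair): category_id=1 -> matches Books
  - product 4 (Monitor): category_id=5 -> matches Apparel
  - product 5 (Speaker): category_id=1 -> matches Books
  - product 6 (Phone): category_id=NULL, no match -> kept with NULL
  - product 7 (Mouse): category_id=5 -> matches Apparel
  - product 8 (Laptop): category_id=3 -> matches Outdoor
  - product 9 (Camera): category_id=2 -> matches Electronics
All 9 rows appear; 1 has NULL category.

SQL:
SELECT a.name, b.name AS category
FROM products a
LEFT JOIN categories b ON a.category_id = b.id

Result:
name     | category   
---------+------------
Notebook | Books      
Cable    | Books      
Chair    | Books      
Monitor  | Apparel    
Speaker  | Books      
Phone    | NULL       
Mouse    | Apparel    
Laptop   | Outdoor    
Camera   | Electronics
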